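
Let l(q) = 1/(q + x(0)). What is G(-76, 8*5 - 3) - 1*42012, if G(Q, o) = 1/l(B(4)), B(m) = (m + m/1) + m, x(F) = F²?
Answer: -42000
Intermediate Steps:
B(m) = 3*m (B(m) = (m + m*1) + m = (m + m) + m = 2*m + m = 3*m)
l(q) = 1/q (l(q) = 1/(q + 0²) = 1/(q + 0) = 1/q)
G(Q, o) = 12 (G(Q, o) = 1/(1/(3*4)) = 1/(1/12) = 12)
G(-76, 8*5 - 3) - 1*42012 = 12 - 1*42012 = 12 - 42012 = -42000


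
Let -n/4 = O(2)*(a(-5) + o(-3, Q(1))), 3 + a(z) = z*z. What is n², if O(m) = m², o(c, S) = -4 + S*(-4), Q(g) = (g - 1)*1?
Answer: 82944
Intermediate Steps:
Q(g) = -1 + g (Q(g) = (-1 + g)*1 = -1 + g)
o(c, S) = -4 - 4*S
a(z) = -3 + z² (a(z) = -3 + z*z = -3 + z²)
n = -288 (n = -4*2²*((-3 + (-5)²) + (-4 - 4*(-1 + 1))) = -16*((-3 + 25) + (-4 - 4*0)) = -16*(22 + (-4 + 0)) = -16*(22 - 4) = -16*18 = -4*72 = -288)
n² = (-288)² = 82944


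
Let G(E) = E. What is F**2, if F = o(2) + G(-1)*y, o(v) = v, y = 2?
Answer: 0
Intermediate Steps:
F = 0 (F = 2 - 1*2 = 2 - 2 = 0)
F**2 = 0**2 = 0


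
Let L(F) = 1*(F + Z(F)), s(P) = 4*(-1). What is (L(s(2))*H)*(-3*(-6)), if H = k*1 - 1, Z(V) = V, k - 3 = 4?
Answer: -864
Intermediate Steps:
k = 7 (k = 3 + 4 = 7)
s(P) = -4
L(F) = 2*F (L(F) = 1*(F + F) = 1*(2*F) = 2*F)
H = 6 (H = 7*1 - 1 = 7 - 1 = 6)
(L(s(2))*H)*(-3*(-6)) = ((2*(-4))*6)*(-3*(-6)) = -8*6*18 = -48*18 = -864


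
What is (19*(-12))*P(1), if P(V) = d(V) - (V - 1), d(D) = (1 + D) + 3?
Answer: -1140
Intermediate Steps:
d(D) = 4 + D
P(V) = 5 (P(V) = (4 + V) - (V - 1) = (4 + V) - (-1 + V) = (4 + V) + (1 - V) = 5)
(19*(-12))*P(1) = (19*(-12))*5 = -228*5 = -1140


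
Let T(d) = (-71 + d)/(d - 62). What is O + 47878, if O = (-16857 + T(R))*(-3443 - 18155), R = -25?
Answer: 10558944420/29 ≈ 3.6410e+8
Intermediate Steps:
T(d) = (-71 + d)/(-62 + d)
O = 10557555958/29 (O = (-16857 + (-71 - 25)/(-62 - 25))*(-3443 - 18155) = (-16857 - 96/(-87))*(-21598) = (-16857 - 1/87*(-96))*(-21598) = (-16857 + 32/29)*(-21598) = -488821/29*(-21598) = 10557555958/29 ≈ 3.6405e+8)
O + 47878 = 10557555958/29 + 47878 = 10558944420/29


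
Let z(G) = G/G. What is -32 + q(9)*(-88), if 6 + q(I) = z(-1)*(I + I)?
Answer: -1088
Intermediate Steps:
z(G) = 1
q(I) = -6 + 2*I (q(I) = -6 + 1*(I + I) = -6 + 1*(2*I) = -6 + 2*I)
-32 + q(9)*(-88) = -32 + (-6 + 2*9)*(-88) = -32 + (-6 + 18)*(-88) = -32 + 12*(-88) = -32 - 1056 = -1088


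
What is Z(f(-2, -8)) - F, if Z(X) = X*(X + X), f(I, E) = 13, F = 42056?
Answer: -41718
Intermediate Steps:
Z(X) = 2*X**2 (Z(X) = X*(2*X) = 2*X**2)
Z(f(-2, -8)) - F = 2*13**2 - 1*42056 = 2*169 - 42056 = 338 - 42056 = -41718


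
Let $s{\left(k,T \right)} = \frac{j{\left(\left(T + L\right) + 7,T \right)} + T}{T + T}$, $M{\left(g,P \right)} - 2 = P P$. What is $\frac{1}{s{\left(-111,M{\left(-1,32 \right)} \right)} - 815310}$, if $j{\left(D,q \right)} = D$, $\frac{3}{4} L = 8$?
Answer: $- \frac{6156}{5019042151} \approx -1.2265 \cdot 10^{-6}$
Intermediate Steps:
$L = \frac{32}{3}$ ($L = \frac{4}{3} \cdot 8 = \frac{32}{3} \approx 10.667$)
$M{\left(g,P \right)} = 2 + P^{2}$ ($M{\left(g,P \right)} = 2 + P P = 2 + P^{2}$)
$s{\left(k,T \right)} = \frac{\frac{53}{3} + 2 T}{2 T}$ ($s{\left(k,T \right)} = \frac{\left(\left(T + \frac{32}{3}\right) + 7\right) + T}{T + T} = \frac{\left(\left(\frac{32}{3} + T\right) + 7\right) + T}{2 T} = \left(\left(\frac{53}{3} + T\right) + T\right) \frac{1}{2 T} = \left(\frac{53}{3} + 2 T\right) \frac{1}{2 T} = \frac{\frac{53}{3} + 2 T}{2 T}$)
$\frac{1}{s{\left(-111,M{\left(-1,32 \right)} \right)} - 815310} = \frac{1}{\frac{\frac{53}{6} + \left(2 + 32^{2}\right)}{2 + 32^{2}} - 815310} = \frac{1}{\frac{\frac{53}{6} + \left(2 + 1024\right)}{2 + 1024} - 815310} = \frac{1}{\frac{\frac{53}{6} + 1026}{1026} - 815310} = \frac{1}{\frac{1}{1026} \cdot \frac{6209}{6} - 815310} = \frac{1}{\frac{6209}{6156} - 815310} = \frac{1}{- \frac{5019042151}{6156}} = - \frac{6156}{5019042151}$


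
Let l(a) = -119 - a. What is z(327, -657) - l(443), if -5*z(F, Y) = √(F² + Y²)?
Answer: 562 - 3*√59842/5 ≈ 415.22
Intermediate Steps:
z(F, Y) = -√(F² + Y²)/5
z(327, -657) - l(443) = -√(327² + (-657)²)/5 - (-119 - 1*443) = -√(106929 + 431649)/5 - (-119 - 443) = -3*√59842/5 - 1*(-562) = -3*√59842/5 + 562 = 562 - 3*√59842/5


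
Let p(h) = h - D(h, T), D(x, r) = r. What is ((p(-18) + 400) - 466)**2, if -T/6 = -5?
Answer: 12996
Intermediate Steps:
T = 30 (T = -6*(-5) = 30)
p(h) = -30 + h (p(h) = h - 1*30 = h - 30 = -30 + h)
((p(-18) + 400) - 466)**2 = (((-30 - 18) + 400) - 466)**2 = ((-48 + 400) - 466)**2 = (352 - 466)**2 = (-114)**2 = 12996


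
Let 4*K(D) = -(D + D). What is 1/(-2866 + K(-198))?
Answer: -1/2767 ≈ -0.00036140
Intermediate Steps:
K(D) = -D/2 (K(D) = (-(D + D))/4 = (-2*D)/4 = -D/2)
1/(-2866 + K(-198)) = 1/(-2866 - ½*(-198)) = 1/(-2866 + 99) = 1/(-2767) = -1/2767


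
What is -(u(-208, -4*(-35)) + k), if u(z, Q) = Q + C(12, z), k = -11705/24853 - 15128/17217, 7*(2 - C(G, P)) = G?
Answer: -416149498999/2995258707 ≈ -138.94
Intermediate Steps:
C(G, P) = 2 - G/7
k = -577501169/427894101 (k = -11705*1/24853 - 15128*1/17217 = -11705/24853 - 15128/17217 = -577501169/427894101 ≈ -1.3496)
u(z, Q) = 2/7 + Q (u(z, Q) = Q + (2 - ⅐*12) = Q + (2 - 12/7) = Q + 2/7 = 2/7 + Q)
-(u(-208, -4*(-35)) + k) = -((2/7 - 4*(-35)) - 577501169/427894101) = -((2/7 + 140) - 577501169/427894101) = -(982/7 - 577501169/427894101) = -1*416149498999/2995258707 = -416149498999/2995258707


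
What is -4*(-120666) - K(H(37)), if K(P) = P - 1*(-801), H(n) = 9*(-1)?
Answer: 481872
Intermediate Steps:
H(n) = -9
K(P) = 801 + P (K(P) = P + 801 = 801 + P)
-4*(-120666) - K(H(37)) = -4*(-120666) - (801 - 9) = 482664 - 1*792 = 482664 - 792 = 481872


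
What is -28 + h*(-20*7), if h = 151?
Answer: -21168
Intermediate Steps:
-28 + h*(-20*7) = -28 + 151*(-20*7) = -28 + 151*(-140) = -28 - 21140 = -21168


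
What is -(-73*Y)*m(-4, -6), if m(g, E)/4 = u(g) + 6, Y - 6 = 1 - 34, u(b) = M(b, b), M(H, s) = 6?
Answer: -94608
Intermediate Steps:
u(b) = 6
Y = -27 (Y = 6 + (1 - 34) = 6 - 33 = -27)
m(g, E) = 48 (m(g, E) = 4*(6 + 6) = 4*12 = 48)
-(-73*Y)*m(-4, -6) = -(-73*(-27))*48 = -1971*48 = -1*94608 = -94608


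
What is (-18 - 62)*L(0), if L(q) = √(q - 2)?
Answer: -80*I*√2 ≈ -113.14*I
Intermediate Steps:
L(q) = √(-2 + q)
(-18 - 62)*L(0) = (-18 - 62)*√(-2 + 0) = -80*I*√2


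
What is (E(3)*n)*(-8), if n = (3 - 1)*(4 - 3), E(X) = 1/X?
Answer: -16/3 ≈ -5.3333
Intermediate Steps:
n = 2 (n = 2*1 = 2)
(E(3)*n)*(-8) = (2/3)*(-8) = -16/3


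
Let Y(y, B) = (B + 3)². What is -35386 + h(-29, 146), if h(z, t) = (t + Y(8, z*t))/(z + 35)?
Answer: 5896397/2 ≈ 2.9482e+6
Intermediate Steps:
Y(y, B) = (3 + B)²
h(z, t) = (t + (3 + t*z)²)/(35 + z) (h(z, t) = (t + (3 + z*t)²)/(z + 35) = (t + (3 + t*z)²)/(35 + z))
-35386 + h(-29, 146) = -35386 + (146 + (3 + 146*(-29))²)/(35 - 29) = -35386 + (146 + (3 - 4234)²)/6 = -35386 + (146 + (-4231)²)/6 = -35386 + (146 + 17901361)/6 = -35386 + (⅙)*17901507 = -35386 + 5967169/2 = 5896397/2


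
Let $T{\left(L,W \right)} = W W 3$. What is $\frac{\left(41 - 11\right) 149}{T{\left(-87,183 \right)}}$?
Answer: $\frac{1490}{33489} \approx 0.044492$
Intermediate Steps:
$T{\left(L,W \right)} = 3 W^{2}$ ($T{\left(L,W \right)} = W 3 W = 3 W^{2}$)
$\frac{\left(41 - 11\right) 149}{T{\left(-87,183 \right)}} = \frac{\left(41 - 11\right) 149}{3 \cdot 183^{2}} = \frac{30 \cdot 149}{3 \cdot 33489} = \frac{4470}{100467} = 4470 \cdot \frac{1}{100467} = \frac{1490}{33489}$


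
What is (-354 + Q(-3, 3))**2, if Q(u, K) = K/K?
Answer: 124609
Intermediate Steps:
Q(u, K) = 1
(-354 + Q(-3, 3))**2 = (-354 + 1)**2 = (-353)**2 = 124609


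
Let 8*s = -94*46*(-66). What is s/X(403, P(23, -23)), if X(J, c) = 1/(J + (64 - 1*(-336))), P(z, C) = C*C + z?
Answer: 28645419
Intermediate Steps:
P(z, C) = z + C² (P(z, C) = C² + z = z + C²)
X(J, c) = 1/(400 + J) (X(J, c) = 1/(J + (64 + 336)) = 1/(J + 400) = 1/(400 + J))
s = 35673 (s = (-94*46*(-66))/8 = (-4324*(-66))/8 = (⅛)*285384 = 35673)
s/X(403, P(23, -23)) = 35673/(1/(400 + 403)) = 35673/(1/803) = 35673*803 = 28645419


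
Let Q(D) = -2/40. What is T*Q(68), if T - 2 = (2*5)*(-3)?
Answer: 7/5 ≈ 1.4000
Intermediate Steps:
Q(D) = -1/20 (Q(D) = -2*1/40 = -1/20)
T = -28 (T = 2 + (2*5)*(-3) = 2 + 10*(-3) = 2 - 30 = -28)
T*Q(68) = -28*(-1/20) = 7/5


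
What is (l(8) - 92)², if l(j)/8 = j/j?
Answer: 7056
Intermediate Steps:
l(j) = 8 (l(j) = 8*(j/j) = 8*1 = 8)
(l(8) - 92)² = (8 - 92)² = (-84)² = 7056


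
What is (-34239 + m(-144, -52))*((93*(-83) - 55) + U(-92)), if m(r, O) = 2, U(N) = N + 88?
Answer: 266295386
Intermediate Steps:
U(N) = 88 + N
(-34239 + m(-144, -52))*((93*(-83) - 55) + U(-92)) = (-34239 + 2)*((93*(-83) - 55) + (88 - 92)) = -34237*((-7719 - 55) - 4) = -34237*(-7774 - 4) = -34237*(-7778) = 266295386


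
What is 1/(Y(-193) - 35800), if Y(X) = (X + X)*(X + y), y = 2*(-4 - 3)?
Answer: 1/44102 ≈ 2.2675e-5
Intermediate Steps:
y = -14 (y = 2*(-7) = -14)
Y(X) = 2*X*(-14 + X) (Y(X) = (X + X)*(X - 14) = (2*X)*(-14 + X) = 2*X*(-14 + X))
1/(Y(-193) - 35800) = 1/(2*(-193)*(-14 - 193) - 35800) = 1/(2*(-193)*(-207) - 35800) = 1/(79902 - 35800) = 1/44102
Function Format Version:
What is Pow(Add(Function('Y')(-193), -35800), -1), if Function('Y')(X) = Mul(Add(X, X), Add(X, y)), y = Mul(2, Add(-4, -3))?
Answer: Rational(1, 44102) ≈ 2.2675e-5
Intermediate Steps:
y = -14 (y = Mul(2, -7) = -14)
Function('Y')(X) = Mul(2, X, Add(-14, X)) (Function('Y')(X) = Mul(Add(X, X), Add(X, -14)) = Mul(Mul(2, X), Add(-14, X)) = Mul(2, X, Add(-14, X)))
Pow(Add(Function('Y')(-193), -35800), -1) = Pow(Add(Mul(2, -193, Add(-14, -193)), -35800), -1) = Pow(Add(Mul(2, -193, -207), -35800), -1) = Pow(Add(79902, -35800), -1) = Pow(44102, -1) = Rational(1, 44102)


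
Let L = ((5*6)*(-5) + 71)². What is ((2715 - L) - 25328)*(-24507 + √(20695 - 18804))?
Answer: 707124978 - 28854*√1891 ≈ 7.0587e+8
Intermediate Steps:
L = 6241 (L = (30*(-5) + 71)² = (-150 + 71)² = (-79)² = 6241)
((2715 - L) - 25328)*(-24507 + √(20695 - 18804)) = ((2715 - 1*6241) - 25328)*(-24507 + √(20695 - 18804)) = ((2715 - 6241) - 25328)*(-24507 + √1891) = (-3526 - 25328)*(-24507 + √1891) = -28854*(-24507 + √1891) = 707124978 - 28854*√1891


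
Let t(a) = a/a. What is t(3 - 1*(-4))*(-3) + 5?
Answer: 2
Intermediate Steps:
t(a) = 1
t(3 - 1*(-4))*(-3) + 5 = 1*(-3) + 5 = -3 + 5 = 2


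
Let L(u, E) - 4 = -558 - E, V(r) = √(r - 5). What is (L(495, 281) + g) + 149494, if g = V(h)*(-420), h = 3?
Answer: 148659 - 420*I*√2 ≈ 1.4866e+5 - 593.97*I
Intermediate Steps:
V(r) = √(-5 + r)
L(u, E) = -554 - E (L(u, E) = 4 + (-558 - E) = -554 - E)
g = -420*I*√2 (g = √(-5 + 3)*(-420) = √(-2)*(-420) = (I*√2)*(-420) = -420*I*√2 ≈ -593.97*I)
(L(495, 281) + g) + 149494 = ((-554 - 1*281) - 420*I*√2) + 149494 = ((-554 - 281) - 420*I*√2) + 149494 = (-835 - 420*I*√2) + 149494 = 148659 - 420*I*√2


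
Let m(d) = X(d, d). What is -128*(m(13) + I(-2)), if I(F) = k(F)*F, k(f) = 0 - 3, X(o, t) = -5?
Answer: -128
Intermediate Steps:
k(f) = -3
I(F) = -3*F
m(d) = -5
-128*(m(13) + I(-2)) = -128*(-5 - 3*(-2)) = -128*(-5 + 6) = -128*1 = -128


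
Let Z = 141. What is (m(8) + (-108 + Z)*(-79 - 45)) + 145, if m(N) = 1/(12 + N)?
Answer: -78939/20 ≈ -3946.9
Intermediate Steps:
(m(8) + (-108 + Z)*(-79 - 45)) + 145 = (1/(12 + 8) + (-108 + 141)*(-79 - 45)) + 145 = (1/20 + 33*(-124)) + 145 = (1/20 - 4092) + 145 = -81839/20 + 145 = -78939/20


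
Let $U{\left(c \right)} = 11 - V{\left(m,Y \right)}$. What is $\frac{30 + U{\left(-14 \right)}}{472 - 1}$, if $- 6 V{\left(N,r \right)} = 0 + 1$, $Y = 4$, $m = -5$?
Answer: $\frac{247}{2826} \approx 0.087403$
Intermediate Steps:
$V{\left(N,r \right)} = - \frac{1}{6}$ ($V{\left(N,r \right)} = - \frac{0 + 1}{6} = \left(- \frac{1}{6}\right) 1 = - \frac{1}{6}$)
$U{\left(c \right)} = \frac{67}{6}$ ($U{\left(c \right)} = 11 - - \frac{1}{6} = 11 + \frac{1}{6} = \frac{67}{6}$)
$\frac{30 + U{\left(-14 \right)}}{472 - 1} = \frac{30 + \frac{67}{6}}{472 - 1} = \frac{247}{6 \cdot 471} = \frac{247}{6} \cdot \frac{1}{471} = \frac{247}{2826}$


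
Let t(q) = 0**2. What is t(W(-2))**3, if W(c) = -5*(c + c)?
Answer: 0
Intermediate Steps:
W(c) = -10*c
t(q) = 0
t(W(-2))**3 = 0**3 = 0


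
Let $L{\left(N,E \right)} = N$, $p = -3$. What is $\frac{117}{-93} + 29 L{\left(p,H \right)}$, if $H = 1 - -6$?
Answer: $- \frac{2736}{31} \approx -88.258$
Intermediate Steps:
$H = 7$ ($H = 1 + 6 = 7$)
$\frac{117}{-93} + 29 L{\left(p,H \right)} = \frac{117}{-93} + 29 \left(-3\right) = 117 \left(- \frac{1}{93}\right) - 87 = - \frac{39}{31} - 87 = - \frac{2736}{31}$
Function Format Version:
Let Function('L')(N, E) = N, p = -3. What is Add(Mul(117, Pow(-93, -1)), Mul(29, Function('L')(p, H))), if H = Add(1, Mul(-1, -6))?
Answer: Rational(-2736, 31) ≈ -88.258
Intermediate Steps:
H = 7 (H = Add(1, 6) = 7)
Add(Mul(117, Pow(-93, -1)), Mul(29, Function('L')(p, H))) = Add(Mul(117, Pow(-93, -1)), Mul(29, -3)) = Add(Mul(117, Rational(-1, 93)), -87) = Add(Rational(-39, 31), -87) = Rational(-2736, 31)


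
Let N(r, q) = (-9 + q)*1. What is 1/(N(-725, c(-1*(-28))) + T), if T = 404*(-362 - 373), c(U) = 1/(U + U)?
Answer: -56/16629143 ≈ -3.3676e-6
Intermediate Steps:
c(U) = 1/(2*U)
N(r, q) = -9 + q
T = -296940 (T = 404*(-735) = -296940)
1/(N(-725, c(-1*(-28))) + T) = 1/((-9 + 1/(2*((-1*(-28))))) - 296940) = 1/((-9 + (½)/28) - 296940) = 1/((-9 + (½)*(1/28)) - 296940) = 1/((-9 + 1/56) - 296940) = 1/(-503/56 - 296940) = 1/(-16629143/56) = -56/16629143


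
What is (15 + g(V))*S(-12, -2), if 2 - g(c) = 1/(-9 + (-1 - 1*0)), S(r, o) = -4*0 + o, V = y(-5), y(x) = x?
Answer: -171/5 ≈ -34.200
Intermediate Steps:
V = -5
S(r, o) = o (S(r, o) = 0 + o = o)
g(c) = 21/10 (g(c) = 2 - 1/(-9 + (-1 - 1*0)) = 2 - 1/(-9 + (-1 + 0)) = 2 - 1/(-9 - 1) = 2 - 1/(-10) = 2 - 1*(-1/10) = 2 + 1/10 = 21/10)
(15 + g(V))*S(-12, -2) = (15 + 21/10)*(-2) = (171/10)*(-2) = -171/5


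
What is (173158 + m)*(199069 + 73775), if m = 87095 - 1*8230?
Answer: 68762963412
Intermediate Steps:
m = 78865 (m = 87095 - 8230 = 78865)
(173158 + m)*(199069 + 73775) = (173158 + 78865)*(199069 + 73775) = 252023*272844 = 68762963412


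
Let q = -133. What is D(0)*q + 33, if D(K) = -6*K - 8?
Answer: 1097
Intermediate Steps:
D(K) = -8 - 6*K
D(0)*q + 33 = (-8 - 6*0)*(-133) + 33 = (-8 + 0)*(-133) + 33 = -8*(-133) + 33 = 1064 + 33 = 1097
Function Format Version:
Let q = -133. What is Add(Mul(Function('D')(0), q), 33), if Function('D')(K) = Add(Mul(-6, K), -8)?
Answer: 1097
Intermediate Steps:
Function('D')(K) = Add(-8, Mul(-6, K))
Add(Mul(Function('D')(0), q), 33) = Add(Mul(Add(-8, Mul(-6, 0)), -133), 33) = Add(Mul(Add(-8, 0), -133), 33) = Add(Mul(-8, -133), 33) = Add(1064, 33) = 1097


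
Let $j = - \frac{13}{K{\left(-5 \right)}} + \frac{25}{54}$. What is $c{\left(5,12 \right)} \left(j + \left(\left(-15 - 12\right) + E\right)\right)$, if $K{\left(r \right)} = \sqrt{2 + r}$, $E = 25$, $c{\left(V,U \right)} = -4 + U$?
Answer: $- \frac{332}{27} + \frac{104 i \sqrt{3}}{3} \approx -12.296 + 60.044 i$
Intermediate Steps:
$j = \frac{25}{54} + \frac{13 i \sqrt{3}}{3}$ ($j = - \frac{13}{\sqrt{2 - 5}} + \frac{25}{54} = - \frac{13}{\sqrt{-3}} + 25 \cdot \frac{1}{54} = - \frac{13}{i \sqrt{3}} + \frac{25}{54} = - 13 \left(- \frac{i \sqrt{3}}{3}\right) + \frac{25}{54} = \frac{13 i \sqrt{3}}{3} + \frac{25}{54} = \frac{25}{54} + \frac{13 i \sqrt{3}}{3} \approx 0.46296 + 7.5056 i$)
$c{\left(5,12 \right)} \left(j + \left(\left(-15 - 12\right) + E\right)\right) = \left(-4 + 12\right) \left(\left(\frac{25}{54} + \frac{13 i \sqrt{3}}{3}\right) + \left(\left(-15 - 12\right) + 25\right)\right) = 8 \left(\left(\frac{25}{54} + \frac{13 i \sqrt{3}}{3}\right) + \left(-27 + 25\right)\right) = 8 \left(\left(\frac{25}{54} + \frac{13 i \sqrt{3}}{3}\right) - 2\right) = 8 \left(- \frac{83}{54} + \frac{13 i \sqrt{3}}{3}\right) = - \frac{332}{27} + \frac{104 i \sqrt{3}}{3}$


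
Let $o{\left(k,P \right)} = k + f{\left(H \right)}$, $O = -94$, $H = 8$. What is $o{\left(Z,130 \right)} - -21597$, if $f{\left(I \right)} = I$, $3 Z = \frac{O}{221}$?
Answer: $\frac{14324021}{663} \approx 21605.0$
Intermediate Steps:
$Z = - \frac{94}{663}$ ($Z = \frac{\left(-94\right) \frac{1}{221}}{3} = \frac{1}{3} \left(- \frac{94}{221}\right) = - \frac{94}{663} \approx -0.14178$)
$o{\left(k,P \right)} = 8 + k$ ($o{\left(k,P \right)} = k + 8 = 8 + k$)
$o{\left(Z,130 \right)} - -21597 = \left(8 - \frac{94}{663}\right) - -21597 = \frac{5210}{663} + 21597 = \frac{14324021}{663}$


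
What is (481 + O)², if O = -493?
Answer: 144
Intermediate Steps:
(481 + O)² = (481 - 493)² = (-12)² = 144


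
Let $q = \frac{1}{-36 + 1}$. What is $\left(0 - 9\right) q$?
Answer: $\frac{9}{35} \approx 0.25714$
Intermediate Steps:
$q = - \frac{1}{35}$ ($q = \frac{1}{-35} = - \frac{1}{35} \approx -0.028571$)
$\left(0 - 9\right) q = \left(0 - 9\right) \left(- \frac{1}{35}\right) = \left(-9\right) \left(- \frac{1}{35}\right) = \frac{9}{35}$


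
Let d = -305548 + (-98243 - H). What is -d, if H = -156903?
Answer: 246888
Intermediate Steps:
d = -246888 (d = -305548 + (-98243 - 1*(-156903)) = -305548 + (-98243 + 156903) = -305548 + 58660 = -246888)
-d = -1*(-246888) = 246888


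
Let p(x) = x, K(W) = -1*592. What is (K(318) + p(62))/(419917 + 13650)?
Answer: -530/433567 ≈ -0.0012224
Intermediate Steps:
K(W) = -592
(K(318) + p(62))/(419917 + 13650) = (-592 + 62)/(419917 + 13650) = -530/433567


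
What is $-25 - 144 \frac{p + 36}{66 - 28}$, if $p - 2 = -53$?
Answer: $\frac{605}{19} \approx 31.842$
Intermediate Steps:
$p = -51$ ($p = 2 - 53 = -51$)
$-25 - 144 \frac{p + 36}{66 - 28} = -25 - 144 \frac{-51 + 36}{66 - 28} = -25 - 144 \left(- \frac{15}{38}\right) = -25 - 144 \left(\left(-15\right) \frac{1}{38}\right) = -25 - - \frac{1080}{19} = -25 + \frac{1080}{19} = \frac{605}{19}$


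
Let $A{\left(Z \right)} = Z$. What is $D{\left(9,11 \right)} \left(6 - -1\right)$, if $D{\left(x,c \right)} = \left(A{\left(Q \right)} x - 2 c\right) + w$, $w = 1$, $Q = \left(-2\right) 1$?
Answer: $-273$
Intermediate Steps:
$Q = -2$
$D{\left(x,c \right)} = 1 - 2 c - 2 x$ ($D{\left(x,c \right)} = \left(- 2 x - 2 c\right) + 1 = \left(- 2 c - 2 x\right) + 1 = 1 - 2 c - 2 x$)
$D{\left(9,11 \right)} \left(6 - -1\right) = \left(1 - 22 - 18\right) \left(6 - -1\right) = \left(1 - 22 - 18\right) \left(6 + 1\right) = \left(-39\right) 7 = -273$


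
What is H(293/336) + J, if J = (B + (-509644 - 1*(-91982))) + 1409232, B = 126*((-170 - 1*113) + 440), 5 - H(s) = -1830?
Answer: 1013187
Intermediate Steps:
H(s) = 1835 (H(s) = 5 - 1*(-1830) = 5 + 1830 = 1835)
B = 19782 (B = 126*((-170 - 113) + 440) = 126*(-283 + 440) = 126*157 = 19782)
J = 1011352 (J = (19782 + (-509644 - 1*(-91982))) + 1409232 = (19782 + (-509644 + 91982)) + 1409232 = (19782 - 417662) + 1409232 = -397880 + 1409232 = 1011352)
H(293/336) + J = 1835 + 1011352 = 1013187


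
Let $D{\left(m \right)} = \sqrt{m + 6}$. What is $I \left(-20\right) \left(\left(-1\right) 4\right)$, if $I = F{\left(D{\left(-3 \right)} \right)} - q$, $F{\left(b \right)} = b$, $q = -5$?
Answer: $400 + 80 \sqrt{3} \approx 538.56$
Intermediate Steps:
$D{\left(m \right)} = \sqrt{6 + m}$
$I = 5 + \sqrt{3}$ ($I = \sqrt{6 - 3} - -5 = \sqrt{3} + 5 = 5 + \sqrt{3} \approx 6.732$)
$I \left(-20\right) \left(\left(-1\right) 4\right) = \left(5 + \sqrt{3}\right) \left(-20\right) \left(\left(-1\right) 4\right) = \left(-100 - 20 \sqrt{3}\right) \left(-4\right) = 400 + 80 \sqrt{3}$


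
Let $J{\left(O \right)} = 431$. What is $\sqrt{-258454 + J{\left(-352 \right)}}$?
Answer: $i \sqrt{258023} \approx 507.96 i$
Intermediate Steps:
$\sqrt{-258454 + J{\left(-352 \right)}} = \sqrt{-258454 + 431} = \sqrt{-258023} = i \sqrt{258023}$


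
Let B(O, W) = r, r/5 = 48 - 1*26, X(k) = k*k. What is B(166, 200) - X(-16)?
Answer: -146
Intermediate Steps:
X(k) = k²
r = 110 (r = 5*(48 - 1*26) = 5*(48 - 26) = 5*22 = 110)
B(O, W) = 110
B(166, 200) - X(-16) = 110 - 1*(-16)² = 110 - 1*256 = 110 - 256 = -146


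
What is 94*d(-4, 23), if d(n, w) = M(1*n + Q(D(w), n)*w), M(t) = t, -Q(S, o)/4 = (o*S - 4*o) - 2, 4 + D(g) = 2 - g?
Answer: -986248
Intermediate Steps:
D(g) = -2 - g (D(g) = -4 + (2 - g) = -2 - g)
Q(S, o) = 8 + 16*o - 4*S*o (Q(S, o) = -4*((o*S - 4*o) - 2) = -4*((S*o - 4*o) - 2) = -4*((-4*o + S*o) - 2) = -4*(-2 - 4*o + S*o) = 8 + 16*o - 4*S*o)
d(n, w) = n + w*(8 + 16*n - 4*n*(-2 - w)) (d(n, w) = 1*n + (8 + 16*n - 4*(-2 - w)*n)*w = n + (8 + 16*n - 4*n*(-2 - w))*w = n + w*(8 + 16*n - 4*n*(-2 - w)))
94*d(-4, 23) = 94*(-4 + 4*23*(2 + 4*(-4) - 4*(2 + 23))) = 94*(-4 + 4*23*(2 - 16 - 4*25)) = 94*(-4 + 4*23*(2 - 16 - 100)) = 94*(-4 + 4*23*(-114)) = 94*(-4 - 10488) = 94*(-10492) = -986248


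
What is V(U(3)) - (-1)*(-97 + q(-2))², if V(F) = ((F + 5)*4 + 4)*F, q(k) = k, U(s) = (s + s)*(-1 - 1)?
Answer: 10089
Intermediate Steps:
U(s) = -4*s (U(s) = (2*s)*(-2) = -4*s)
V(F) = F*(24 + 4*F) (V(F) = ((5 + F)*4 + 4)*F = ((20 + 4*F) + 4)*F = (24 + 4*F)*F = F*(24 + 4*F))
V(U(3)) - (-1)*(-97 + q(-2))² = 4*(-4*3)*(6 - 4*3) - (-1)*(-97 - 2)² = 4*(-12)*(6 - 12) - (-1)*(-99)² = 4*(-12)*(-6) - (-1)*9801 = 288 - 1*(-9801) = 288 + 9801 = 10089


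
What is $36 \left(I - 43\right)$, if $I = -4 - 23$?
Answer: $-2520$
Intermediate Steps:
$I = -27$
$36 \left(I - 43\right) = 36 \left(-27 - 43\right) = 36 \left(-70\right) = -2520$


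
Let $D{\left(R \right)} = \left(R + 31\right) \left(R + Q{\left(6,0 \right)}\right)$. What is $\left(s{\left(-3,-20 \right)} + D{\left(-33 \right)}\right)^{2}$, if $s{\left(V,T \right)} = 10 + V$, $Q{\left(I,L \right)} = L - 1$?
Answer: $5625$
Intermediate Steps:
$Q{\left(I,L \right)} = -1 + L$
$D{\left(R \right)} = \left(-1 + R\right) \left(31 + R\right)$ ($D{\left(R \right)} = \left(R + 31\right) \left(R + \left(-1 + 0\right)\right) = \left(31 + R\right) \left(R - 1\right) = \left(31 + R\right) \left(-1 + R\right) = \left(-1 + R\right) \left(31 + R\right)$)
$\left(s{\left(-3,-20 \right)} + D{\left(-33 \right)}\right)^{2} = \left(\left(10 - 3\right) + \left(-31 + \left(-33\right)^{2} + 30 \left(-33\right)\right)\right)^{2} = \left(7 - -68\right)^{2} = \left(7 + 68\right)^{2} = 75^{2} = 5625$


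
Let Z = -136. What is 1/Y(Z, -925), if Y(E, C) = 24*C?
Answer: -1/22200 ≈ -4.5045e-5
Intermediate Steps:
1/Y(Z, -925) = 1/(24*(-925)) = 1/(-22200) = -1/22200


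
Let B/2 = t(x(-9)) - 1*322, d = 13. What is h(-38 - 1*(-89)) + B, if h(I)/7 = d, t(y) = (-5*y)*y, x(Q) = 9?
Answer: -1363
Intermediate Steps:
t(y) = -5*y²
B = -1454 (B = 2*(-5*9² - 1*322) = 2*(-5*81 - 322) = 2*(-405 - 322) = 2*(-727) = -1454)
h(I) = 91 (h(I) = 7*13 = 91)
h(-38 - 1*(-89)) + B = 91 - 1454 = -1363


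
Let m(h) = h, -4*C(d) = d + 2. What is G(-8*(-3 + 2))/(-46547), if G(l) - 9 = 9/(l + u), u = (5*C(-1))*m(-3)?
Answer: -459/2187709 ≈ -0.00020981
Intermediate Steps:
C(d) = -½ - d/4 (C(d) = -(d + 2)/4 = -(2 + d)/4 = -½ - d/4)
u = 15/4 (u = (5*(-½ - ¼*(-1)))*(-3) = (5*(-½ + ¼))*(-3) = (5*(-¼))*(-3) = -5/4*(-3) = 15/4 ≈ 3.7500)
G(l) = 9 + 9/(15/4 + l) (G(l) = 9 + 9/(l + 15/4) = 9 + 9/(15/4 + l))
G(-8*(-3 + 2))/(-46547) = (9*(19 + 4*(-8*(-3 + 2)))/(15 + 4*(-8*(-3 + 2))))/(-46547) = (9*(19 + 4*(-8*(-1)))/(15 + 4*(-8*(-1))))*(-1/46547) = (9*(19 + 4*8)/(15 + 4*8))*(-1/46547) = (9*(19 + 32)/(15 + 32))*(-1/46547) = (9*51/47)*(-1/46547) = (9*(1/47)*51)*(-1/46547) = (459/47)*(-1/46547) = -459/2187709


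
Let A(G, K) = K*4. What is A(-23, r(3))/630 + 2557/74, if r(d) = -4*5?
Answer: 160499/4662 ≈ 34.427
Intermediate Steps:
r(d) = -20
A(G, K) = 4*K
A(-23, r(3))/630 + 2557/74 = (4*(-20))/630 + 2557/74 = -80*1/630 + 2557*(1/74) = -8/63 + 2557/74 = 160499/4662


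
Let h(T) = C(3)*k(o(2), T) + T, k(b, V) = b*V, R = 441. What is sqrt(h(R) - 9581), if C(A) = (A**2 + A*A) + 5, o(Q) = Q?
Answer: sqrt(11146) ≈ 105.57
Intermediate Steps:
C(A) = 5 + 2*A**2 (C(A) = (A**2 + A**2) + 5 = 2*A**2 + 5 = 5 + 2*A**2)
k(b, V) = V*b
h(T) = 47*T (h(T) = (5 + 2*3**2)*(T*2) + T = (5 + 2*9)*(2*T) + T = (5 + 18)*(2*T) + T = 23*(2*T) + T = 46*T + T = 47*T)
sqrt(h(R) - 9581) = sqrt(47*441 - 9581) = sqrt(20727 - 9581) = sqrt(11146)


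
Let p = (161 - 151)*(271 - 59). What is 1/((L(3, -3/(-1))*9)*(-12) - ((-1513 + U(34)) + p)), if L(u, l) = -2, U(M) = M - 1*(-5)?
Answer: -1/430 ≈ -0.0023256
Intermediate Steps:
U(M) = 5 + M (U(M) = M + 5 = 5 + M)
p = 2120 (p = 10*212 = 2120)
1/((L(3, -3/(-1))*9)*(-12) - ((-1513 + U(34)) + p)) = 1/(-2*9*(-12) - ((-1513 + (5 + 34)) + 2120)) = 1/(-18*(-12) - ((-1513 + 39) + 2120)) = 1/(216 - (-1474 + 2120)) = 1/(216 - 1*646) = 1/(216 - 646) = 1/(-430) = -1/430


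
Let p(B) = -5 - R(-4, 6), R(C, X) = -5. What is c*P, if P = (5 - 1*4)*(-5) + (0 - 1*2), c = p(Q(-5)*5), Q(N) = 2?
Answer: 0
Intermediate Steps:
p(B) = 0 (p(B) = -5 - 1*(-5) = -5 + 5 = 0)
c = 0
P = -7 (P = (5 - 4)*(-5) + (0 - 2) = 1*(-5) - 2 = -5 - 2 = -7)
c*P = 0*(-7) = 0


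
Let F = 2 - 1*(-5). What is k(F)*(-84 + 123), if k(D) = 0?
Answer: 0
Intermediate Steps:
F = 7 (F = 2 + 5 = 7)
k(F)*(-84 + 123) = 0*(-84 + 123) = 0*39 = 0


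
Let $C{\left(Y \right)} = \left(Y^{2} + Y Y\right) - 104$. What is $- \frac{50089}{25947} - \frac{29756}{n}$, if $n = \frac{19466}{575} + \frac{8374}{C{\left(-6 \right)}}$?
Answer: $\frac{6998136174259}{54386702343} \approx 128.67$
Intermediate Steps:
$C{\left(Y \right)} = -104 + 2 Y^{2}$ ($C{\left(Y \right)} = \left(Y^{2} + Y^{2}\right) - 104 = 2 Y^{2} - 104 = -104 + 2 Y^{2}$)
$n = - \frac{2096069}{9200}$ ($n = \frac{19466}{575} + \frac{8374}{-104 + 2 \left(-6\right)^{2}} = 19466 \cdot \frac{1}{575} + \frac{8374}{-104 + 2 \cdot 36} = \frac{19466}{575} + \frac{8374}{-104 + 72} = \frac{19466}{575} + \frac{8374}{-32} = \frac{19466}{575} + 8374 \left(- \frac{1}{32}\right) = \frac{19466}{575} - \frac{4187}{16} = - \frac{2096069}{9200} \approx -227.83$)
$- \frac{50089}{25947} - \frac{29756}{n} = - \frac{50089}{25947} - \frac{29756}{- \frac{2096069}{9200}} = \left(-50089\right) \frac{1}{25947} - - \frac{273755200}{2096069} = - \frac{50089}{25947} + \frac{273755200}{2096069} = \frac{6998136174259}{54386702343}$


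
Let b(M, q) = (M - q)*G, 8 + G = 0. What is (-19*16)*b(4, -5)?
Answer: 21888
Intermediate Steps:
G = -8 (G = -8 + 0 = -8)
b(M, q) = -8*M + 8*q (b(M, q) = (M - q)*(-8) = -8*M + 8*q)
(-19*16)*b(4, -5) = (-19*16)*(-8*4 + 8*(-5)) = -304*(-32 - 40) = -304*(-72) = 21888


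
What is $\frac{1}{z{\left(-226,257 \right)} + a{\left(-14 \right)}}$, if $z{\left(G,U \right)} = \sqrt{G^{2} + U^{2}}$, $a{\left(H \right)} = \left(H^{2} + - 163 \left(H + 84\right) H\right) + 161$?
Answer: $\frac{160097}{25630932284} - \frac{5 \sqrt{4685}}{25630932284} \approx 6.2329 \cdot 10^{-6}$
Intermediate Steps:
$a{\left(H \right)} = 161 + H^{2} + H \left(-13692 - 163 H\right)$ ($a{\left(H \right)} = \left(H^{2} + - 163 \left(84 + H\right) H\right) + 161 = \left(H^{2} + \left(-13692 - 163 H\right) H\right) + 161 = \left(H^{2} + H \left(-13692 - 163 H\right)\right) + 161 = 161 + H^{2} + H \left(-13692 - 163 H\right)$)
$\frac{1}{z{\left(-226,257 \right)} + a{\left(-14 \right)}} = \frac{1}{\sqrt{\left(-226\right)^{2} + 257^{2}} - \left(-191849 + 31752\right)} = \frac{1}{\sqrt{51076 + 66049} + \left(161 + 191688 - 31752\right)} = \frac{1}{\sqrt{117125} + \left(161 + 191688 - 31752\right)} = \frac{1}{5 \sqrt{4685} + 160097} = \frac{1}{160097 + 5 \sqrt{4685}}$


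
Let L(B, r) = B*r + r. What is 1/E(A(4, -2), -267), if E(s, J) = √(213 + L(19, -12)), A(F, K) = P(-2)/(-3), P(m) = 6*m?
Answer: -I*√3/9 ≈ -0.19245*I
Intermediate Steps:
L(B, r) = r + B*r
A(F, K) = 4 (A(F, K) = (6*(-2))/(-3) = -12*(-⅓) = 4)
E(s, J) = 3*I*√3 (E(s, J) = √(213 - 12*(1 + 19)) = √(213 - 12*20) = √(213 - 240) = √(-27) = 3*I*√3)
1/E(A(4, -2), -267) = 1/(3*I*√3) = -I*√3/9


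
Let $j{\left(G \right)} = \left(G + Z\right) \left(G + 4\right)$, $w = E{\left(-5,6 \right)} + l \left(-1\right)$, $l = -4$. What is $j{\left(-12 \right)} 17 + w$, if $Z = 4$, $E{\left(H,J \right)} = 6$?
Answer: $1098$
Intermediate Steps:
$w = 10$ ($w = 6 - -4 = 6 + 4 = 10$)
$j{\left(G \right)} = \left(4 + G\right)^{2}$ ($j{\left(G \right)} = \left(G + 4\right) \left(G + 4\right) = \left(4 + G\right) \left(4 + G\right) = \left(4 + G\right)^{2}$)
$j{\left(-12 \right)} 17 + w = \left(16 + \left(-12\right)^{2} + 8 \left(-12\right)\right) 17 + 10 = \left(16 + 144 - 96\right) 17 + 10 = 64 \cdot 17 + 10 = 1088 + 10 = 1098$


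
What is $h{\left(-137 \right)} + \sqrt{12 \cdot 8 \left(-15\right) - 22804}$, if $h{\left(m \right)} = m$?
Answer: $-137 + 2 i \sqrt{6061} \approx -137.0 + 155.7 i$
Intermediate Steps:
$h{\left(-137 \right)} + \sqrt{12 \cdot 8 \left(-15\right) - 22804} = -137 + \sqrt{12 \cdot 8 \left(-15\right) - 22804} = -137 + \sqrt{96 \left(-15\right) - 22804} = -137 + \sqrt{-1440 - 22804} = -137 + \sqrt{-24244} = -137 + 2 i \sqrt{6061}$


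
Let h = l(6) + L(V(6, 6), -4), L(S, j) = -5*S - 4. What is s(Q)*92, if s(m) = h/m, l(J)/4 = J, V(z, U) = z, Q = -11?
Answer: 920/11 ≈ 83.636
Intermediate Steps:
L(S, j) = -4 - 5*S
l(J) = 4*J
h = -10 (h = 4*6 + (-4 - 5*6) = 24 + (-4 - 30) = 24 - 34 = -10)
s(m) = -10/m
s(Q)*92 = -10/(-11)*92 = -10*(-1/11)*92 = (10/11)*92 = 920/11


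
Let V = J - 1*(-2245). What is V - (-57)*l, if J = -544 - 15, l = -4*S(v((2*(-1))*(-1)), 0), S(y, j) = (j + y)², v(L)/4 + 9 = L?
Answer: -177066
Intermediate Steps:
v(L) = -36 + 4*L
l = -3136 (l = -4*(0 + (-36 + 4*((2*(-1))*(-1))))² = -4*(0 + (-36 + 4*(-2*(-1))))² = -4*(0 + (-36 + 4*2))² = -4*(0 + (-36 + 8))² = -4*(0 - 28)² = -4*(-28)² = -4*784 = -3136)
J = -559
V = 1686 (V = -559 - 1*(-2245) = -559 + 2245 = 1686)
V - (-57)*l = 1686 - (-57)*(-3136) = 1686 - 1*178752 = 1686 - 178752 = -177066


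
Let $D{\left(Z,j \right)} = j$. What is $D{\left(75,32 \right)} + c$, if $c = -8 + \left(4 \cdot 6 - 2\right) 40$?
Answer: $904$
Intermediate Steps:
$c = 872$ ($c = -8 + \left(24 - 2\right) 40 = -8 + 22 \cdot 40 = -8 + 880 = 872$)
$D{\left(75,32 \right)} + c = 32 + 872 = 904$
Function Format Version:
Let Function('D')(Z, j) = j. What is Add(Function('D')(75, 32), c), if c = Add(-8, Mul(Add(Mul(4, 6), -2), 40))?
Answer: 904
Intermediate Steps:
c = 872 (c = Add(-8, Mul(Add(24, -2), 40)) = Add(-8, Mul(22, 40)) = Add(-8, 880) = 872)
Add(Function('D')(75, 32), c) = Add(32, 872) = 904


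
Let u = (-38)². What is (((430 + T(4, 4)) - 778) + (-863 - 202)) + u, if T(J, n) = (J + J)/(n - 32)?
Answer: 215/7 ≈ 30.714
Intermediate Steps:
u = 1444
T(J, n) = 2*J/(-32 + n) (T(J, n) = (2*J)/(-32 + n) = 2*J/(-32 + n))
(((430 + T(4, 4)) - 778) + (-863 - 202)) + u = (((430 + 2*4/(-32 + 4)) - 778) + (-863 - 202)) + 1444 = (((430 + 2*4/(-28)) - 778) - 1065) + 1444 = (((430 + 2*4*(-1/28)) - 778) - 1065) + 1444 = (((430 - 2/7) - 778) - 1065) + 1444 = ((3008/7 - 778) - 1065) + 1444 = (-2438/7 - 1065) + 1444 = -9893/7 + 1444 = 215/7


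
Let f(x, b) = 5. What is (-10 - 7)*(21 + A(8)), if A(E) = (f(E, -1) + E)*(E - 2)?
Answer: -1683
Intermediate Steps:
A(E) = (-2 + E)*(5 + E) (A(E) = (5 + E)*(E - 2) = (5 + E)*(-2 + E) = (-2 + E)*(5 + E))
(-10 - 7)*(21 + A(8)) = (-10 - 7)*(21 + (-10 + 8² + 3*8)) = -17*(21 + (-10 + 64 + 24)) = -17*(21 + 78) = -17*99 = -1683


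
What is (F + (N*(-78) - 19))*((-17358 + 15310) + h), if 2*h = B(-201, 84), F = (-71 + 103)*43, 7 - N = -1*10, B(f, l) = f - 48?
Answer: -134695/2 ≈ -67348.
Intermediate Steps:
B(f, l) = -48 + f
N = 17 (N = 7 - (-1)*10 = 7 - 1*(-10) = 7 + 10 = 17)
F = 1376 (F = 32*43 = 1376)
h = -249/2 (h = (-48 - 201)/2 = (1/2)*(-249) = -249/2 ≈ -124.50)
(F + (N*(-78) - 19))*((-17358 + 15310) + h) = (1376 + (17*(-78) - 19))*((-17358 + 15310) - 249/2) = (1376 + (-1326 - 19))*(-2048 - 249/2) = (1376 - 1345)*(-4345/2) = 31*(-4345/2) = -134695/2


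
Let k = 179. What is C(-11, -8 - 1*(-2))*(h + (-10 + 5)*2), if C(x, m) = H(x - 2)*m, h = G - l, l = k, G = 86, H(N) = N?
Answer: -8034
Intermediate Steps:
l = 179
h = -93 (h = 86 - 1*179 = 86 - 179 = -93)
C(x, m) = m*(-2 + x) (C(x, m) = (x - 2)*m = (-2 + x)*m = m*(-2 + x))
C(-11, -8 - 1*(-2))*(h + (-10 + 5)*2) = ((-8 - 1*(-2))*(-2 - 11))*(-93 + (-10 + 5)*2) = ((-8 + 2)*(-13))*(-93 - 5*2) = (-6*(-13))*(-93 - 10) = 78*(-103) = -8034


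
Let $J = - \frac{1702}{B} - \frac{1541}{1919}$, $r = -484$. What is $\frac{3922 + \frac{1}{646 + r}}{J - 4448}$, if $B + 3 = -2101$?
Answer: $- \frac{641333618810}{727344124047} \approx -0.88175$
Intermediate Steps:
$B = -2104$ ($B = -3 - 2101 = -2104$)
$J = \frac{11937}{2018788}$ ($J = - \frac{1702}{-2104} - \frac{1541}{1919} = \left(-1702\right) \left(- \frac{1}{2104}\right) - \frac{1541}{1919} = \frac{851}{1052} - \frac{1541}{1919} = \frac{11937}{2018788} \approx 0.005913$)
$\frac{3922 + \frac{1}{646 + r}}{J - 4448} = \frac{3922 + \frac{1}{646 - 484}}{\frac{11937}{2018788} - 4448} = \frac{3922 + \frac{1}{162}}{- \frac{8979557087}{2018788}} = \left(3922 + \frac{1}{162}\right) \left(- \frac{2018788}{8979557087}\right) = \frac{635365}{162} \left(- \frac{2018788}{8979557087}\right) = - \frac{641333618810}{727344124047}$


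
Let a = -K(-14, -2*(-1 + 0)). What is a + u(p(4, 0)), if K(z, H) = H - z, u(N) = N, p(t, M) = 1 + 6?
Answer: -9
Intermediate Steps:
p(t, M) = 7
a = -16 (a = -(-2*(-1 + 0) - 1*(-14)) = -(-2*(-1) + 14) = -(2 + 14) = -1*16 = -16)
a + u(p(4, 0)) = -16 + 7 = -9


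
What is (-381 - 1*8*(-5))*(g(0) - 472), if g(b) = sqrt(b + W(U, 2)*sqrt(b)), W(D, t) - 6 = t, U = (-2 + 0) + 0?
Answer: 160952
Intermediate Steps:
U = -2 (U = -2 + 0 = -2)
W(D, t) = 6 + t
g(b) = sqrt(b + 8*sqrt(b)) (g(b) = sqrt(b + (6 + 2)*sqrt(b)) = sqrt(b + 8*sqrt(b)))
(-381 - 1*8*(-5))*(g(0) - 472) = (-381 - 1*8*(-5))*(sqrt(0 + 8*sqrt(0)) - 472) = (-381 - 8*(-5))*(sqrt(0 + 8*0) - 472) = (-381 + 40)*(sqrt(0 + 0) - 472) = -341*(sqrt(0) - 472) = -341*(0 - 472) = -341*(-472) = 160952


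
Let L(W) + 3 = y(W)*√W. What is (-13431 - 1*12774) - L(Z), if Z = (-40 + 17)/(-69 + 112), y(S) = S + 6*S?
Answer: -26202 + 161*I*√989/1849 ≈ -26202.0 + 2.7383*I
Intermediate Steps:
y(S) = 7*S
Z = -23/43 ≈ -0.53488
L(W) = -3 + 7*W^(3/2) (L(W) = -3 + (7*W)*√W = -3 + 7*W^(3/2))
(-13431 - 1*12774) - L(Z) = (-13431 - 1*12774) - (-3 + 7*(-23/43)^(3/2)) = (-13431 - 12774) - (-3 + 7*(-23*I*√989/1849)) = -26205 - (-3 - 161*I*√989/1849) = -26205 + (3 + 161*I*√989/1849) = -26202 + 161*I*√989/1849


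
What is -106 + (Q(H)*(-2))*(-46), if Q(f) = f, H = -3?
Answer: -382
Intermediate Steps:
-106 + (Q(H)*(-2))*(-46) = -106 - 3*(-2)*(-46) = -106 + 6*(-46) = -106 - 276 = -382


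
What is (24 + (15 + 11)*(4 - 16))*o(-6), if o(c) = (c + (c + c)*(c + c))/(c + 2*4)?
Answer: -19872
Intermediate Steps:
o(c) = (c + 4*c²)/(8 + c) (o(c) = (c + (2*c)*(2*c))/(c + 8) = (c + 4*c²)/(8 + c))
(24 + (15 + 11)*(4 - 16))*o(-6) = (24 + (15 + 11)*(4 - 16))*(-6*(1 + 4*(-6))/(8 - 6)) = (24 + 26*(-12))*(-6*(1 - 24)/2) = (24 - 312)*(-6*½*(-23)) = -288*69 = -19872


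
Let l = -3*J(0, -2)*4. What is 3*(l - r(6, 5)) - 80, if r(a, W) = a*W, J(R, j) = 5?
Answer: -350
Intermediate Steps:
r(a, W) = W*a
l = -60 (l = -3*5*4 = -15*4 = -60)
3*(l - r(6, 5)) - 80 = 3*(-60 - 5*6) - 80 = 3*(-60 - 1*30) - 80 = 3*(-60 - 30) - 80 = 3*(-90) - 80 = -270 - 80 = -350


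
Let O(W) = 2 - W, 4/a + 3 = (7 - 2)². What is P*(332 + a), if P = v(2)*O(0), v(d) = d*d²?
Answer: 58464/11 ≈ 5314.9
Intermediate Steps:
a = 2/11 (a = 4/(-3 + (7 - 2)²) = 4/(-3 + 5²) = 4/(-3 + 25) = 4/22 = 4*(1/22) = 2/11 ≈ 0.18182)
v(d) = d³
P = 16 (P = 2³*(2 - 1*0) = 8*(2 + 0) = 8*2 = 16)
P*(332 + a) = 16*(332 + 2/11) = 16*(3654/11) = 58464/11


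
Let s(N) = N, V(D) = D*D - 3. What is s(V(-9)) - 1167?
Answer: -1089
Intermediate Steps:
V(D) = -3 + D² (V(D) = D² - 3 = -3 + D²)
s(V(-9)) - 1167 = (-3 + (-9)²) - 1167 = (-3 + 81) - 1167 = 78 - 1167 = -1089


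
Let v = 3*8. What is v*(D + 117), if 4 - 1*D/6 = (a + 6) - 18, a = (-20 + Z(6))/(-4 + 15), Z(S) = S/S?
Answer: 58968/11 ≈ 5360.7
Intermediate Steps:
Z(S) = 1
v = 24
a = -19/11 (a = (-20 + 1)/(-4 + 15) = -19/11 ≈ -1.7273)
D = 1170/11 (D = 24 - 6*((-19/11 + 6) - 18) = 24 - 6*(47/11 - 18) = 24 - 6*(-151/11) = 24 + 906/11 = 1170/11 ≈ 106.36)
v*(D + 117) = 24*(1170/11 + 117) = 24*(2457/11) = 58968/11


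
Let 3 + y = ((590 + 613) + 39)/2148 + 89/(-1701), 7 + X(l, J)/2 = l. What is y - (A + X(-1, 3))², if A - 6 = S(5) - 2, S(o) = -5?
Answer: -177495491/608958 ≈ -291.47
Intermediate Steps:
X(l, J) = -14 + 2*l
A = -1 (A = 6 + (-5 - 2) = 6 - 7 = -1)
y = -1506629/608958 (y = -3 + (((590 + 613) + 39)/2148 + 89/(-1701)) = -3 + ((1203 + 39)*(1/2148) + 89*(-1/1701)) = -3 + (1242*(1/2148) - 89/1701) = -3 + (207/358 - 89/1701) = -3 + 320245/608958 = -1506629/608958 ≈ -2.4741)
y - (A + X(-1, 3))² = -1506629/608958 - (-1 + (-14 + 2*(-1)))² = -1506629/608958 - (-1 + (-14 - 2))² = -1506629/608958 - (-1 - 16)² = -1506629/608958 - 1*(-17)² = -1506629/608958 - 1*289 = -1506629/608958 - 289 = -177495491/608958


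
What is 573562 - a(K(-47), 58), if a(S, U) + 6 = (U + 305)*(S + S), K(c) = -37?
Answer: 600430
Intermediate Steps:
a(S, U) = -6 + 2*S*(305 + U) (a(S, U) = -6 + (U + 305)*(S + S) = -6 + (305 + U)*(2*S) = -6 + 2*S*(305 + U))
573562 - a(K(-47), 58) = 573562 - (-6 + 610*(-37) + 2*(-37)*58) = 573562 - (-6 - 22570 - 4292) = 573562 - 1*(-26868) = 573562 + 26868 = 600430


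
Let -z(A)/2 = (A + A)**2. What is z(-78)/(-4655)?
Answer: 48672/4655 ≈ 10.456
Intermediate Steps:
z(A) = -8*A**2 (z(A) = -2*(A + A)**2 = -2*4*A**2 = -8*A**2)
z(-78)/(-4655) = -8*(-78)**2/(-4655) = -8*6084*(-1/4655) = -48672*(-1/4655) = 48672/4655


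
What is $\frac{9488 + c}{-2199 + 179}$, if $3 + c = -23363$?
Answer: $\frac{6939}{1010} \approx 6.8703$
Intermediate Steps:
$c = -23366$ ($c = -3 - 23363 = -23366$)
$\frac{9488 + c}{-2199 + 179} = \frac{9488 - 23366}{-2199 + 179} = - \frac{13878}{-2020} = \left(-13878\right) \left(- \frac{1}{2020}\right) = \frac{6939}{1010}$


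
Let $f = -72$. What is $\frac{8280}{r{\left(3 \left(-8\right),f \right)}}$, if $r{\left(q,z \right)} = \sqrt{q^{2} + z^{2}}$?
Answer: $\frac{69 \sqrt{10}}{2} \approx 109.1$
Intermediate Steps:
$\frac{8280}{r{\left(3 \left(-8\right),f \right)}} = \frac{8280}{\sqrt{\left(3 \left(-8\right)\right)^{2} + \left(-72\right)^{2}}} = \frac{8280}{\sqrt{\left(-24\right)^{2} + 5184}} = \frac{8280}{\sqrt{576 + 5184}} = \frac{8280}{\sqrt{5760}} = \frac{8280}{24 \sqrt{10}} = 8280 \frac{\sqrt{10}}{240} = \frac{69 \sqrt{10}}{2}$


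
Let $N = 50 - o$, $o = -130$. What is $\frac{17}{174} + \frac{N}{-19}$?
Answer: $- \frac{30997}{3306} \approx -9.376$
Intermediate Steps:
$N = 180$ ($N = 50 - -130 = 50 + 130 = 180$)
$\frac{17}{174} + \frac{N}{-19} = \frac{17}{174} + \frac{180}{-19} = 17 \cdot \frac{1}{174} + 180 \left(- \frac{1}{19}\right) = \frac{17}{174} - \frac{180}{19} = - \frac{30997}{3306}$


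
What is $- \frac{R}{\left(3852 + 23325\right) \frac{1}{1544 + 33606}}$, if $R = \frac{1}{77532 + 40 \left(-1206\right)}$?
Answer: $- \frac{17575}{398034342} \approx -4.4154 \cdot 10^{-5}$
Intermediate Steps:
$R = \frac{1}{29292}$ ($R = \frac{1}{77532 - 48240} = \frac{1}{29292} \approx 3.4139 \cdot 10^{-5}$)
$- \frac{R}{\left(3852 + 23325\right) \frac{1}{1544 + 33606}} = - \frac{1}{29292 \frac{3852 + 23325}{1544 + 33606}} = - \frac{1}{29292 \cdot \frac{27177}{35150}} = - \frac{35150}{29292 \cdot 27177} = \left(-1\right) \frac{17575}{398034342} = - \frac{17575}{398034342}$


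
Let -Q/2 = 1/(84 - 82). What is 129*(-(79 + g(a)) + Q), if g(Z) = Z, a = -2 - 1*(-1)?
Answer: -10191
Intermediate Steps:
a = -1 (a = -2 + 1 = -1)
Q = -1 (Q = -2/(84 - 82) = -2/2 = -2*½ = -1)
129*(-(79 + g(a)) + Q) = 129*(-(79 - 1) - 1) = 129*(-1*78 - 1) = 129*(-78 - 1) = 129*(-79) = -10191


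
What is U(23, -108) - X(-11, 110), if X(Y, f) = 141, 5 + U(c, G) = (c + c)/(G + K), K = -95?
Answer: -29684/203 ≈ -146.23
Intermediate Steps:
U(c, G) = -5 + 2*c/(-95 + G) (U(c, G) = -5 + (c + c)/(G - 95) = -5 + (2*c)/(-95 + G) = -5 + 2*c/(-95 + G))
U(23, -108) - X(-11, 110) = (475 - 5*(-108) + 2*23)/(-95 - 108) - 1*141 = (475 + 540 + 46)/(-203) - 141 = -1/203*1061 - 141 = -1061/203 - 141 = -29684/203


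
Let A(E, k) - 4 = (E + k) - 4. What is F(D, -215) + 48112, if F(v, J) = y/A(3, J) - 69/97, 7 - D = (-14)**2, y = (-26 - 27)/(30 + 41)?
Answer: 1325369877/27548 ≈ 48111.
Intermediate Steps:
A(E, k) = E + k (A(E, k) = 4 + ((E + k) - 4) = 4 + (-4 + E + k) = E + k)
y = -53/71 ≈ -0.74648
D = -189 (D = 7 - 1*(-14)**2 = 7 - 1*196 = 7 - 196 = -189)
F(v, J) = -69/97 - 53/(71*(3 + J)) (F(v, J) = -53/(71*(3 + J)) - 69/97 = -69/97 - 53/(71*(3 + J)))
F(D, -215) + 48112 = (-19838 - 4899*(-215))/(6887*(3 - 215)) + 48112 = (1/6887)*(-19838 + 1053285)/(-212) + 48112 = (1/6887)*(-1/212)*1033447 + 48112 = -19499/27548 + 48112 = 1325369877/27548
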